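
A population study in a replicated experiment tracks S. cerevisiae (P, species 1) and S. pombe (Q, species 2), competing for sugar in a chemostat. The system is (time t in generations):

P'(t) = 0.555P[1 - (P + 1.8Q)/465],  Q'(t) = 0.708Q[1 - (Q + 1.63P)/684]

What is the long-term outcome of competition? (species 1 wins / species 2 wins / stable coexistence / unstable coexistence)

unstable coexistence (outcome depends on initial conditions)

Compare the nullcline intercepts: K1/α12 = 465/1.8 = 258 < K2 = 684; K2/α21 = 684/1.63 = 420 < K1 = 465.
Since both are reversed, neither can invade when rare; the interior point is a saddle.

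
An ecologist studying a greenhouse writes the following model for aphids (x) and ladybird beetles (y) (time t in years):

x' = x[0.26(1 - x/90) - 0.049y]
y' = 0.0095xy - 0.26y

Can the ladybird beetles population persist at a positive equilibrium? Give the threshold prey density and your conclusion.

The predator equation gives dy/dt > 0 only when x > 0.26/0.0095 = 27.4.
Without the predator, x → K = 90. Since 90 > 27.4, the predator can invade and persist.

Threshold x = 27.4; K > 27.4, so yes, the predator persists.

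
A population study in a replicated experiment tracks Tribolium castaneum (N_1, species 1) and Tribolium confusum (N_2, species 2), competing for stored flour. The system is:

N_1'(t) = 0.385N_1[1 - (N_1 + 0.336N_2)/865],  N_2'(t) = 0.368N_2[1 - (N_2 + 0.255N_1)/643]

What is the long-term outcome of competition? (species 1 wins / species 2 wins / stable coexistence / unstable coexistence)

Compare the nullcline intercepts: K1/α12 = 865/0.336 = 2570 > K2 = 643; K2/α21 = 643/0.255 = 2520 > K1 = 865.
Since both inequalities hold, each species can invade when rare, so the interior equilibrium is stable.

stable coexistence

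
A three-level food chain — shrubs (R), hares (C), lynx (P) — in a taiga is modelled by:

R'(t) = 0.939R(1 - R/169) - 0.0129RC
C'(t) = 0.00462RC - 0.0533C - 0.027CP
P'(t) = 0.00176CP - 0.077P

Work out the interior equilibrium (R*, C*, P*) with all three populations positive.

From dP/dt = 0: 0.00176C* = 0.077, so C* = 43.8.
From dR/dt = 0: 0.939(1 - R*/169) = 0.0129·43.8, giving R* = 169·(1 - 0.601) = 67.4.
From dC/dt = 0: 0.00462·67.4 - 0.0533 = 0.027P*, so P* = 0.258/0.027 = 9.56.

R* ≈ 67.4, C* ≈ 43.8, P* ≈ 9.56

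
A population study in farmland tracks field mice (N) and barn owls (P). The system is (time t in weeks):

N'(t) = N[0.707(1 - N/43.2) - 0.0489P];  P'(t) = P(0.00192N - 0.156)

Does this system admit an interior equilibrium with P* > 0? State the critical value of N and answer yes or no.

Threshold N = 81.2; K < 81.2, so no, the predator goes extinct.

The predator equation gives dP/dt > 0 only when N > 0.156/0.00192 = 81.2.
Without the predator, N → K = 43.2. Since 43.2 < 81.2, the predator cannot invade.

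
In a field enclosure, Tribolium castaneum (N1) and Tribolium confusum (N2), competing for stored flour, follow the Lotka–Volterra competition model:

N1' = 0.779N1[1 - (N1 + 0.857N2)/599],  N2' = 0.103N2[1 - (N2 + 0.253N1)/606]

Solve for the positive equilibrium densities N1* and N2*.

N1* ≈ 102, N2* ≈ 580

Setting both brackets to zero gives the nullclines N1 + 0.857N2 = 599 and 0.253N1 + N2 = 606.
Substituting N2 = 606 - 0.253N1 into the first: N1(1 - 0.857·0.253) = 599 - 0.857·606.
So N1* = 79.7/0.783 = 102, and then N2* = 606 - 0.253·102 = 580.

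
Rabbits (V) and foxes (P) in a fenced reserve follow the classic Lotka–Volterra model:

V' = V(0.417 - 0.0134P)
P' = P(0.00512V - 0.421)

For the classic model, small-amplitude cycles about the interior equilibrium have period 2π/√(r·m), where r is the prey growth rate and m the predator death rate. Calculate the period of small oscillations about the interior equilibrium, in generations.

Here r = 0.417 and m = 0.421, so r·m = 0.176.
ω = √0.176 = 0.419 per generation, hence T = 2π/ω ≈ 15 generations.

T ≈ 15 generations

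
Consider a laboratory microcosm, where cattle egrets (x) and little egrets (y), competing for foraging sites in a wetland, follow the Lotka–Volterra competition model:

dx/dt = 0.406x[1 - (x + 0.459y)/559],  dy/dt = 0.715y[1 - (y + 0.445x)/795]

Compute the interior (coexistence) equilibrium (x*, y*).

x* ≈ 244, y* ≈ 686

Setting both brackets to zero gives the nullclines x + 0.459y = 559 and 0.445x + y = 795.
Substituting y = 795 - 0.445x into the first: x(1 - 0.459·0.445) = 559 - 0.459·795.
So x* = 194/0.796 = 244, and then y* = 795 - 0.445·244 = 686.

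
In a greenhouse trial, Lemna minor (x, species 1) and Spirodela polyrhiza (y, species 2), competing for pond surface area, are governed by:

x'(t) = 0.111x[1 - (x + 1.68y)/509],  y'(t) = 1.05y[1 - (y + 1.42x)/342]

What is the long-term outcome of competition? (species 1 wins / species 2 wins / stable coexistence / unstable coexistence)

Compare the nullcline intercepts: K1/α12 = 509/1.68 = 303 < K2 = 342; K2/α21 = 342/1.42 = 241 < K1 = 509.
Since both are reversed, neither can invade when rare; the interior point is a saddle.

unstable coexistence (outcome depends on initial conditions)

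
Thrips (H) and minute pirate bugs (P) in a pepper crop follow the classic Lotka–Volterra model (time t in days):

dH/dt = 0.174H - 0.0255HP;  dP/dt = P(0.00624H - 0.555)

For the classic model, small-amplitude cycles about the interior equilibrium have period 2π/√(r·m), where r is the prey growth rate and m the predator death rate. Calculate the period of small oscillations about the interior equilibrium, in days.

T ≈ 20.2 days

Here r = 0.174 and m = 0.555, so r·m = 0.0966.
ω = √0.0966 = 0.311 per day, hence T = 2π/ω ≈ 20.2 days.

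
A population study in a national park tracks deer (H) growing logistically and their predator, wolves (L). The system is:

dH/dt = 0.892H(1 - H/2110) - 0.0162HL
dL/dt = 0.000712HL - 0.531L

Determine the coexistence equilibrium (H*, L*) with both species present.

H* ≈ 746, L* ≈ 35.6

From dL/dt = 0 with L > 0: 0.000712H* = 0.531, so H* = 746.
Substitute into dH/dt = 0: 0.892(1 - 746/2110) = 0.0162L*.
The bracket is 0.647, giving L* = 0.577/0.0162 = 35.6.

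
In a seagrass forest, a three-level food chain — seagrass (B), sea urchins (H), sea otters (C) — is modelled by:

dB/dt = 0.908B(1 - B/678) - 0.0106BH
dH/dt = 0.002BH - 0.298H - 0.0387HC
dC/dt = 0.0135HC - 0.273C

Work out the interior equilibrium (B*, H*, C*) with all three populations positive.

B* ≈ 518, H* ≈ 20.2, C* ≈ 19.1

From dC/dt = 0: 0.0135H* = 0.273, so H* = 20.2.
From dB/dt = 0: 0.908(1 - B*/678) = 0.0106·20.2, giving B* = 678·(1 - 0.236) = 518.
From dH/dt = 0: 0.002·518 - 0.298 = 0.0387C*, so C* = 0.738/0.0387 = 19.1.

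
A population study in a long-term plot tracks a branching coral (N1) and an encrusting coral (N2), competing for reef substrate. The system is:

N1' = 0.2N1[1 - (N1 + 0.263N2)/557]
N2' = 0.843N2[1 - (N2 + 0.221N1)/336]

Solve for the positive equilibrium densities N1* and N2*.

N1* ≈ 498, N2* ≈ 226

Setting both brackets to zero gives the nullclines N1 + 0.263N2 = 557 and 0.221N1 + N2 = 336.
Substituting N2 = 336 - 0.221N1 into the first: N1(1 - 0.263·0.221) = 557 - 0.263·336.
So N1* = 469/0.942 = 498, and then N2* = 336 - 0.221·498 = 226.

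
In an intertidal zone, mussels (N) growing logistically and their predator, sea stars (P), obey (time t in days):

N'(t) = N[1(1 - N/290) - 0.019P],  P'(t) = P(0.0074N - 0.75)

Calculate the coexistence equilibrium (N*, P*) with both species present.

N* ≈ 101, P* ≈ 34.2

From dP/dt = 0 with P > 0: 0.0074N* = 0.75, so N* = 101.
Substitute into dN/dt = 0: 1(1 - 101/290) = 0.019P*.
The bracket is 0.651, giving P* = 0.651/0.019 = 34.2.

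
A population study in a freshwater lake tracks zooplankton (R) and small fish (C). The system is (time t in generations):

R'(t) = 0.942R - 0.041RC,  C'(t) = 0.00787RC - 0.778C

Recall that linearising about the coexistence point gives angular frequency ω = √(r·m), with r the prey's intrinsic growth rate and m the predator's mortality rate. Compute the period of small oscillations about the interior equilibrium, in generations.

Here r = 0.942 and m = 0.778, so r·m = 0.733.
ω = √0.733 = 0.856 per generation, hence T = 2π/ω ≈ 7.34 generations.

T ≈ 7.34 generations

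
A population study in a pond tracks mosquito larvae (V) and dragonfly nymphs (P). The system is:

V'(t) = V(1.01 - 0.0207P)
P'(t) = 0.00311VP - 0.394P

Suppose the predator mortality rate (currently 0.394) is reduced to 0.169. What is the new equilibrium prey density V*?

At the interior fixed point, setting dP/dt = 0 with P > 0 fixes V* = (predator death rate)/(VP coefficient) — independent of the other coefficients.
With the change, V* = 0.169/0.00311 = 54.3; it falls from 127.

V* ≈ 54.3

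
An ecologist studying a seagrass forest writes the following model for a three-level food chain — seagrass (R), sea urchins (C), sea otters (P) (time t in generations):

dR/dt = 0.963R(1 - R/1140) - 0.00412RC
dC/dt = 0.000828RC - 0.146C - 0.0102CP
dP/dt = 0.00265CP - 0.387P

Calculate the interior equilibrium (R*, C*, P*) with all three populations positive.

From dP/dt = 0: 0.00265C* = 0.387, so C* = 146.
From dR/dt = 0: 0.963(1 - R*/1140) = 0.00412·146, giving R* = 1140·(1 - 0.625) = 428.
From dC/dt = 0: 0.000828·428 - 0.146 = 0.0102P*, so P* = 0.208/0.0102 = 20.4.

R* ≈ 428, C* ≈ 146, P* ≈ 20.4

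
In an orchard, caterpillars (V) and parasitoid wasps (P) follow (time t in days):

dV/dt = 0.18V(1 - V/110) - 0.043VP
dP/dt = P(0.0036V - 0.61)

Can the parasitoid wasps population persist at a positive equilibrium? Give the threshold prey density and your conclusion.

Threshold V = 169; K < 169, so no, the predator goes extinct.

The predator equation gives dP/dt > 0 only when V > 0.61/0.0036 = 169.
Without the predator, V → K = 110. Since 110 < 169, the predator cannot invade.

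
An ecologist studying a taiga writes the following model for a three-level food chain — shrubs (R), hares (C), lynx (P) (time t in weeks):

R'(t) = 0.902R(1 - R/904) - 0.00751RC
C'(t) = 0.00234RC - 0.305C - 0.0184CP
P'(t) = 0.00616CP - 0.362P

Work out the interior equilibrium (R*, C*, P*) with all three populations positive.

R* ≈ 462, C* ≈ 58.8, P* ≈ 42.1

From dP/dt = 0: 0.00616C* = 0.362, so C* = 58.8.
From dR/dt = 0: 0.902(1 - R*/904) = 0.00751·58.8, giving R* = 904·(1 - 0.489) = 462.
From dC/dt = 0: 0.00234·462 - 0.305 = 0.0184P*, so P* = 0.775/0.0184 = 42.1.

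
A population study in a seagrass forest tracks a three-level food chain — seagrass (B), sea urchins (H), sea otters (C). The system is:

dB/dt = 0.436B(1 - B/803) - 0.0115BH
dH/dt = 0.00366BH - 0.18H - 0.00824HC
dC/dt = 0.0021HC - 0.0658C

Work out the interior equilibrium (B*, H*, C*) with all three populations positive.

B* ≈ 139, H* ≈ 31.3, C* ≈ 40.1

From dC/dt = 0: 0.0021H* = 0.0658, so H* = 31.3.
From dB/dt = 0: 0.436(1 - B*/803) = 0.0115·31.3, giving B* = 803·(1 - 0.826) = 139.
From dH/dt = 0: 0.00366·139 - 0.18 = 0.00824C*, so C* = 0.33/0.00824 = 40.1.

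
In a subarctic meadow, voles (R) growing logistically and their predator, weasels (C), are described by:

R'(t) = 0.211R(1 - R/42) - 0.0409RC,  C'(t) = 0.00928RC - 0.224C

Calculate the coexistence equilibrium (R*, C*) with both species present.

R* ≈ 24.1, C* ≈ 2.19

From dC/dt = 0 with C > 0: 0.00928R* = 0.224, so R* = 24.1.
Substitute into dR/dt = 0: 0.211(1 - 24.1/42) = 0.0409C*.
The bracket is 0.425, giving C* = 0.0897/0.0409 = 2.19.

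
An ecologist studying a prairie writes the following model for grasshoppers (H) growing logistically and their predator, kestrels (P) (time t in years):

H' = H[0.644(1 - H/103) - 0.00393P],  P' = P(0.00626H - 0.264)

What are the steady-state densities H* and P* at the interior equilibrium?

H* ≈ 42.2, P* ≈ 96.8

From dP/dt = 0 with P > 0: 0.00626H* = 0.264, so H* = 42.2.
Substitute into dH/dt = 0: 0.644(1 - 42.2/103) = 0.00393P*.
The bracket is 0.591, giving P* = 0.38/0.00393 = 96.8.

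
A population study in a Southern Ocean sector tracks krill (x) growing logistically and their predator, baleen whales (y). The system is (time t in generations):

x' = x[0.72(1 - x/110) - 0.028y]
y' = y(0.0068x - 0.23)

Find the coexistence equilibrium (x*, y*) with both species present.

From dy/dt = 0 with y > 0: 0.0068x* = 0.23, so x* = 33.8.
Substitute into dx/dt = 0: 0.72(1 - 33.8/110) = 0.028y*.
The bracket is 0.693, giving y* = 0.499/0.028 = 17.8.

x* ≈ 33.8, y* ≈ 17.8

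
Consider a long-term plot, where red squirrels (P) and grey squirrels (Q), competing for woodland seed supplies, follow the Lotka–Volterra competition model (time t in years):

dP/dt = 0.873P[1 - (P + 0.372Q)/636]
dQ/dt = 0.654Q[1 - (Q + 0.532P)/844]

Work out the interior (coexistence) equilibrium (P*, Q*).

P* ≈ 401, Q* ≈ 630

Setting both brackets to zero gives the nullclines P + 0.372Q = 636 and 0.532P + Q = 844.
Substituting Q = 844 - 0.532P into the first: P(1 - 0.372·0.532) = 636 - 0.372·844.
So P* = 322/0.802 = 401, and then Q* = 844 - 0.532·401 = 630.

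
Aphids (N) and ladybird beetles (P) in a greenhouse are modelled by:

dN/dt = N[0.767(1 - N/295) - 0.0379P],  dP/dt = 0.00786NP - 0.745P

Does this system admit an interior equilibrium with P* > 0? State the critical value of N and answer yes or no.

Threshold N = 94.8; K > 94.8, so yes, the predator persists.

The predator equation gives dP/dt > 0 only when N > 0.745/0.00786 = 94.8.
Without the predator, N → K = 295. Since 295 > 94.8, the predator can invade and persist.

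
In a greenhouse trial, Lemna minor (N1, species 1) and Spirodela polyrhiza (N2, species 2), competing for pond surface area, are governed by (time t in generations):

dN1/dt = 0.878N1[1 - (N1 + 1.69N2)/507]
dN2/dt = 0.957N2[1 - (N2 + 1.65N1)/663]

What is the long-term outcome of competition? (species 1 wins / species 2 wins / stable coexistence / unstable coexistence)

unstable coexistence (outcome depends on initial conditions)

Compare the nullcline intercepts: K1/α12 = 507/1.69 = 300 < K2 = 663; K2/α21 = 663/1.65 = 402 < K1 = 507.
Since both are reversed, neither can invade when rare; the interior point is a saddle.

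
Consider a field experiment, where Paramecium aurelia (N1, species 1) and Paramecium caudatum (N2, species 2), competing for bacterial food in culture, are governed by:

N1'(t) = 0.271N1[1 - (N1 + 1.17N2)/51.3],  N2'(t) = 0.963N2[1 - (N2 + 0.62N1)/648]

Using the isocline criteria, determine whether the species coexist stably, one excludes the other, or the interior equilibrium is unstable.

species 2 excludes species 1

Compare the nullcline intercepts: K1/α12 = 51.3/1.17 = 43.8 < K2 = 648; K2/α21 = 648/0.62 = 1050 > K1 = 51.3.
Since the inequalities point opposite ways, species 2 can invade but species 1 cannot.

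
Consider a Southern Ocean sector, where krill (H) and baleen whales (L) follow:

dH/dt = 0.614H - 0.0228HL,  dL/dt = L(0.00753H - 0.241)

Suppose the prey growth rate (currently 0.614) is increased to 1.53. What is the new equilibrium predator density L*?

At the interior fixed point, setting dH/dt = 0 with H > 0 fixes L* = (prey growth rate)/(HL coefficient) — independent of the other coefficients.
With the change, L* = 1.53/0.0228 = 67.1; it rises from 26.9.

L* ≈ 67.1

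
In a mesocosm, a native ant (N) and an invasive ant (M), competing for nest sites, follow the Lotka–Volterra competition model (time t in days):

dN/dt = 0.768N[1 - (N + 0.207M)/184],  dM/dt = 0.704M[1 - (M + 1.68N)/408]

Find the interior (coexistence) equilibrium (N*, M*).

Setting both brackets to zero gives the nullclines N + 0.207M = 184 and 1.68N + M = 408.
Substituting M = 408 - 1.68N into the first: N(1 - 0.207·1.68) = 184 - 0.207·408.
So N* = 99.5/0.652 = 153, and then M* = 408 - 1.68·153 = 152.

N* ≈ 153, M* ≈ 152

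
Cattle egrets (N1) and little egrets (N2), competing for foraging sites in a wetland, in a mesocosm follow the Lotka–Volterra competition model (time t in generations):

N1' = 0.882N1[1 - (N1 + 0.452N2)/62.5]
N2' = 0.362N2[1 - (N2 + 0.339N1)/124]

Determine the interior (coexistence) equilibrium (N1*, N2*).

N1* ≈ 7.62, N2* ≈ 121

Setting both brackets to zero gives the nullclines N1 + 0.452N2 = 62.5 and 0.339N1 + N2 = 124.
Substituting N2 = 124 - 0.339N1 into the first: N1(1 - 0.452·0.339) = 62.5 - 0.452·124.
So N1* = 6.45/0.847 = 7.62, and then N2* = 124 - 0.339·7.62 = 121.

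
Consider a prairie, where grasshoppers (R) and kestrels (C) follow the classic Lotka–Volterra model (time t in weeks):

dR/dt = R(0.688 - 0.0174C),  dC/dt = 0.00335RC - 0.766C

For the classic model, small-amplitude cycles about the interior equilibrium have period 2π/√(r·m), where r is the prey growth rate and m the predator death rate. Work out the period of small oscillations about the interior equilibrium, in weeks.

Here r = 0.688 and m = 0.766, so r·m = 0.527.
ω = √0.527 = 0.726 per week, hence T = 2π/ω ≈ 8.66 weeks.

T ≈ 8.66 weeks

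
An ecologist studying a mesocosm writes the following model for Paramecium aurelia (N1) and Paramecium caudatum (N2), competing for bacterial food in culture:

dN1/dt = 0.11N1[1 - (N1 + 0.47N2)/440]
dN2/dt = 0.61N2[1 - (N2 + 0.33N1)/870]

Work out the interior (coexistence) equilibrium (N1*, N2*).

N1* ≈ 36.8, N2* ≈ 858

Setting both brackets to zero gives the nullclines N1 + 0.47N2 = 440 and 0.33N1 + N2 = 870.
Substituting N2 = 870 - 0.33N1 into the first: N1(1 - 0.47·0.33) = 440 - 0.47·870.
So N1* = 31.1/0.845 = 36.8, and then N2* = 870 - 0.33·36.8 = 858.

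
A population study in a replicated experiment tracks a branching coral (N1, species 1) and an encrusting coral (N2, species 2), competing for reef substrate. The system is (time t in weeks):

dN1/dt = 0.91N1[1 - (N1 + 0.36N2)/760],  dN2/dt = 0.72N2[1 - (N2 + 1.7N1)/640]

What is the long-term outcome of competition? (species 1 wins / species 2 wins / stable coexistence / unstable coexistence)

species 1 excludes species 2

Compare the nullcline intercepts: K1/α12 = 760/0.36 = 2110 > K2 = 640; K2/α21 = 640/1.7 = 376 < K1 = 760.
Since the inequalities point opposite ways, species 1 can invade but species 2 cannot.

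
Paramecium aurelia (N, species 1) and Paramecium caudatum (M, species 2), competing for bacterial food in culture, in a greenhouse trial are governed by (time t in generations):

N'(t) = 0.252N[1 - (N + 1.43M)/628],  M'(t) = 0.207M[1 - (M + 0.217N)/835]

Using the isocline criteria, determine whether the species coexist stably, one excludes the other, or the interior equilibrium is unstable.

species 2 excludes species 1

Compare the nullcline intercepts: K1/α12 = 628/1.43 = 439 < K2 = 835; K2/α21 = 835/0.217 = 3850 > K1 = 628.
Since the inequalities point opposite ways, species 2 can invade but species 1 cannot.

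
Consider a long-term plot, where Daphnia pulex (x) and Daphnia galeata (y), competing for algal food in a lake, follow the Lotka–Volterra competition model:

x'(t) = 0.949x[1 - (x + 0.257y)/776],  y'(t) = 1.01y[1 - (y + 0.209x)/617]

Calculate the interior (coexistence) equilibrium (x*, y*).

Setting both brackets to zero gives the nullclines x + 0.257y = 776 and 0.209x + y = 617.
Substituting y = 617 - 0.209x into the first: x(1 - 0.257·0.209) = 776 - 0.257·617.
So x* = 617/0.946 = 652, and then y* = 617 - 0.209·652 = 481.

x* ≈ 652, y* ≈ 481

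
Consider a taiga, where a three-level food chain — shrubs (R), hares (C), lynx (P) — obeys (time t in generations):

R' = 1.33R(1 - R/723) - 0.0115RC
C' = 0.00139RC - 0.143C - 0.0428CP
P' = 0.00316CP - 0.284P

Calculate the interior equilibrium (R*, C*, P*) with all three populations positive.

From dP/dt = 0: 0.00316C* = 0.284, so C* = 89.9.
From dR/dt = 0: 1.33(1 - R*/723) = 0.0115·89.9, giving R* = 723·(1 - 0.777) = 161.
From dC/dt = 0: 0.00139·161 - 0.143 = 0.0428P*, so P* = 0.081/0.0428 = 1.89.

R* ≈ 161, C* ≈ 89.9, P* ≈ 1.89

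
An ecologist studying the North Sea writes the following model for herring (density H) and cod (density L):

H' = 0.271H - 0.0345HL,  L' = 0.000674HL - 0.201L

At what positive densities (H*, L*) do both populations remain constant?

Set dL/dt = 0 with L > 0: 0.000674H - 0.201 = 0, so H* = 0.201/0.000674 = 298.
Set dH/dt = 0 with H > 0: 0.271 - 0.0345L = 0, so L* = 0.271/0.0345 = 7.86.

H* ≈ 298, L* ≈ 7.86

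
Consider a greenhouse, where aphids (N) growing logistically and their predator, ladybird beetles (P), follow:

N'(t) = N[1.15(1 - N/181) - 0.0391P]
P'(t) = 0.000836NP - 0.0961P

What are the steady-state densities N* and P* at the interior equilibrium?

N* ≈ 115, P* ≈ 10.7

From dP/dt = 0 with P > 0: 0.000836N* = 0.0961, so N* = 115.
Substitute into dN/dt = 0: 1.15(1 - 115/181) = 0.0391P*.
The bracket is 0.365, giving P* = 0.42/0.0391 = 10.7.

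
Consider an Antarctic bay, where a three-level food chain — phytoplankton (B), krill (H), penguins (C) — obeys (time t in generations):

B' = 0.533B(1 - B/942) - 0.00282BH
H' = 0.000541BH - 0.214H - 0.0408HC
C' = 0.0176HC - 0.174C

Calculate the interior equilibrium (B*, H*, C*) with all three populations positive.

From dC/dt = 0: 0.0176H* = 0.174, so H* = 9.89.
From dB/dt = 0: 0.533(1 - B*/942) = 0.00282·9.89, giving B* = 942·(1 - 0.0523) = 893.
From dH/dt = 0: 0.000541·893 - 0.214 = 0.0408C*, so C* = 0.269/0.0408 = 6.59.

B* ≈ 893, H* ≈ 9.89, C* ≈ 6.59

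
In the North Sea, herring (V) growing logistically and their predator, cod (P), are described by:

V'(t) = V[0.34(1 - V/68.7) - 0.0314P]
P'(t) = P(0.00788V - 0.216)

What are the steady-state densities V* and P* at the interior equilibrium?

From dP/dt = 0 with P > 0: 0.00788V* = 0.216, so V* = 27.4.
Substitute into dV/dt = 0: 0.34(1 - 27.4/68.7) = 0.0314P*.
The bracket is 0.601, giving P* = 0.204/0.0314 = 6.51.

V* ≈ 27.4, P* ≈ 6.51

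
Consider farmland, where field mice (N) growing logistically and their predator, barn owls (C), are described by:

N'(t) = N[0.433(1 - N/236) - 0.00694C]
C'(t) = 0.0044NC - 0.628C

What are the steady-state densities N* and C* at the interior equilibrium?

N* ≈ 143, C* ≈ 24.7

From dC/dt = 0 with C > 0: 0.0044N* = 0.628, so N* = 143.
Substitute into dN/dt = 0: 0.433(1 - 143/236) = 0.00694C*.
The bracket is 0.395, giving C* = 0.171/0.00694 = 24.7.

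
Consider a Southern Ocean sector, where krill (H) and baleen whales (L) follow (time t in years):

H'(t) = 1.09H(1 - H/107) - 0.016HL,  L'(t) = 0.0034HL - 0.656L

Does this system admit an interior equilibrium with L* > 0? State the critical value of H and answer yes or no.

Threshold H = 193; K < 193, so no, the predator goes extinct.

The predator equation gives dL/dt > 0 only when H > 0.656/0.0034 = 193.
Without the predator, H → K = 107. Since 107 < 193, the predator cannot invade.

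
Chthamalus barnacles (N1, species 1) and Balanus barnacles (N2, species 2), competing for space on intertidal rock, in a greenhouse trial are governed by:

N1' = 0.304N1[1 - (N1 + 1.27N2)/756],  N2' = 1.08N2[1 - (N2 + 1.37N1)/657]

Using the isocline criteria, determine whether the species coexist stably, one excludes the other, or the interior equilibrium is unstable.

Compare the nullcline intercepts: K1/α12 = 756/1.27 = 595 < K2 = 657; K2/α21 = 657/1.37 = 480 < K1 = 756.
Since both are reversed, neither can invade when rare; the interior point is a saddle.

unstable coexistence (outcome depends on initial conditions)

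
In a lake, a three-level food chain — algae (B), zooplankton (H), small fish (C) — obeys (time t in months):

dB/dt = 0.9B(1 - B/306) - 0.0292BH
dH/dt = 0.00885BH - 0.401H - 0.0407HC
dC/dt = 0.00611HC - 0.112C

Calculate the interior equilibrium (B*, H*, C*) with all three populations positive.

From dC/dt = 0: 0.00611H* = 0.112, so H* = 18.3.
From dB/dt = 0: 0.9(1 - B*/306) = 0.0292·18.3, giving B* = 306·(1 - 0.595) = 124.
From dH/dt = 0: 0.00885·124 - 0.401 = 0.0407C*, so C* = 0.697/0.0407 = 17.1.

B* ≈ 124, H* ≈ 18.3, C* ≈ 17.1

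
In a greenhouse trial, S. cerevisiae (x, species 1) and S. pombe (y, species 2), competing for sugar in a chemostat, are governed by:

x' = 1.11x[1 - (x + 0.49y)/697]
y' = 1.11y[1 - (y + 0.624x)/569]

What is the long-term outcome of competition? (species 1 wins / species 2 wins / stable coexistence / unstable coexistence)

Compare the nullcline intercepts: K1/α12 = 697/0.49 = 1420 > K2 = 569; K2/α21 = 569/0.624 = 912 > K1 = 697.
Since both inequalities hold, each species can invade when rare, so the interior equilibrium is stable.

stable coexistence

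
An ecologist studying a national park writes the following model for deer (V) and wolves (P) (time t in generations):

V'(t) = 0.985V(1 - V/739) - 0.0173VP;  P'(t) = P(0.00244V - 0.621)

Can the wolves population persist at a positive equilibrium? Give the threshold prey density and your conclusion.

Threshold V = 255; K > 255, so yes, the predator persists.

The predator equation gives dP/dt > 0 only when V > 0.621/0.00244 = 255.
Without the predator, V → K = 739. Since 739 > 255, the predator can invade and persist.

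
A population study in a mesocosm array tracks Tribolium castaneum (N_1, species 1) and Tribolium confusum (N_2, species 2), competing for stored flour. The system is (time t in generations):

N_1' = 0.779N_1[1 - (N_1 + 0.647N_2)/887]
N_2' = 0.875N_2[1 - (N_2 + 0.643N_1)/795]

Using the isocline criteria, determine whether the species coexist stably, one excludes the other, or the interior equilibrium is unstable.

Compare the nullcline intercepts: K1/α12 = 887/0.647 = 1370 > K2 = 795; K2/α21 = 795/0.643 = 1240 > K1 = 887.
Since both inequalities hold, each species can invade when rare, so the interior equilibrium is stable.

stable coexistence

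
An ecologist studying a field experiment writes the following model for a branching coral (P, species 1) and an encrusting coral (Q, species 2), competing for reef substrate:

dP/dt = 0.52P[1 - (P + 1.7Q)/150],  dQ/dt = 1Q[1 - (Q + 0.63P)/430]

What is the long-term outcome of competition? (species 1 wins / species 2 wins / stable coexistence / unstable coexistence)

Compare the nullcline intercepts: K1/α12 = 150/1.7 = 88.2 < K2 = 430; K2/α21 = 430/0.63 = 683 > K1 = 150.
Since the inequalities point opposite ways, species 2 can invade but species 1 cannot.

species 2 excludes species 1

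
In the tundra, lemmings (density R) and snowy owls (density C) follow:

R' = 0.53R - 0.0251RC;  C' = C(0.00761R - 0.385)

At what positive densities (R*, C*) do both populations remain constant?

Set dC/dt = 0 with C > 0: 0.00761R - 0.385 = 0, so R* = 0.385/0.00761 = 50.6.
Set dR/dt = 0 with R > 0: 0.53 - 0.0251C = 0, so C* = 0.53/0.0251 = 21.1.

R* ≈ 50.6, C* ≈ 21.1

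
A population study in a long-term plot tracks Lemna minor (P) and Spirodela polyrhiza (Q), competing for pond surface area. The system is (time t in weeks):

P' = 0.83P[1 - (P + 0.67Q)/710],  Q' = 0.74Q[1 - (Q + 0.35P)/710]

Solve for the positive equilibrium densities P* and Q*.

P* ≈ 306, Q* ≈ 603

Setting both brackets to zero gives the nullclines P + 0.67Q = 710 and 0.35P + Q = 710.
Substituting Q = 710 - 0.35P into the first: P(1 - 0.67·0.35) = 710 - 0.67·710.
So P* = 234/0.766 = 306, and then Q* = 710 - 0.35·306 = 603.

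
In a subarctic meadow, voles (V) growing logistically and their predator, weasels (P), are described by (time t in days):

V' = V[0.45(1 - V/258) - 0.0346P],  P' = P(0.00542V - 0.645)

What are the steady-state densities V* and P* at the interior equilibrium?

V* ≈ 119, P* ≈ 7.01

From dP/dt = 0 with P > 0: 0.00542V* = 0.645, so V* = 119.
Substitute into dV/dt = 0: 0.45(1 - 119/258) = 0.0346P*.
The bracket is 0.539, giving P* = 0.242/0.0346 = 7.01.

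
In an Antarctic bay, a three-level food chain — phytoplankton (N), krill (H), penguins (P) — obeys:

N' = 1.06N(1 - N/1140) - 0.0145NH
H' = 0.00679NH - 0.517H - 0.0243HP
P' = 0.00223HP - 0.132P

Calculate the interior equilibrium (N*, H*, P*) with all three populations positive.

N* ≈ 217, H* ≈ 59.2, P* ≈ 39.3

From dP/dt = 0: 0.00223H* = 0.132, so H* = 59.2.
From dN/dt = 0: 1.06(1 - N*/1140) = 0.0145·59.2, giving N* = 1140·(1 - 0.81) = 217.
From dH/dt = 0: 0.00679·217 - 0.517 = 0.0243P*, so P* = 0.956/0.0243 = 39.3.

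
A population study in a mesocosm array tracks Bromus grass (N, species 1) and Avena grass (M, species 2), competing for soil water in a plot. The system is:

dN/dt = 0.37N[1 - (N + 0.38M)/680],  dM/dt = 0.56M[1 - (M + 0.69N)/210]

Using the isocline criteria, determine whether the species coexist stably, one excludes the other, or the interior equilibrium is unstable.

Compare the nullcline intercepts: K1/α12 = 680/0.38 = 1790 > K2 = 210; K2/α21 = 210/0.69 = 304 < K1 = 680.
Since the inequalities point opposite ways, species 1 can invade but species 2 cannot.

species 1 excludes species 2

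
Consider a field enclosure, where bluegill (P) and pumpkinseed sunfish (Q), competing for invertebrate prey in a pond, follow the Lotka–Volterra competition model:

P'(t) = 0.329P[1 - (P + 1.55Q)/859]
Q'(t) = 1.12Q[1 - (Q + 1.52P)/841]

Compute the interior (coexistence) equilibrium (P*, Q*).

P* ≈ 328, Q* ≈ 343

Setting both brackets to zero gives the nullclines P + 1.55Q = 859 and 1.52P + Q = 841.
Substituting Q = 841 - 1.52P into the first: P(1 - 1.55·1.52) = 859 - 1.55·841.
So P* = -445/-1.36 = 328, and then Q* = 841 - 1.52·328 = 343.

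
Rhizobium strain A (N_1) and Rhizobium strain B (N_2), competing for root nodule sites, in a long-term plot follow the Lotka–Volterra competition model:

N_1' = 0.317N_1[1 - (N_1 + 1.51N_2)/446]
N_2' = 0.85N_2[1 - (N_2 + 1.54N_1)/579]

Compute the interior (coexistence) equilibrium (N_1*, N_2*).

N_1* ≈ 323, N_2* ≈ 81.4

Setting both brackets to zero gives the nullclines N_1 + 1.51N_2 = 446 and 1.54N_1 + N_2 = 579.
Substituting N_2 = 579 - 1.54N_1 into the first: N_1(1 - 1.51·1.54) = 446 - 1.51·579.
So N_1* = -428/-1.33 = 323, and then N_2* = 579 - 1.54·323 = 81.4.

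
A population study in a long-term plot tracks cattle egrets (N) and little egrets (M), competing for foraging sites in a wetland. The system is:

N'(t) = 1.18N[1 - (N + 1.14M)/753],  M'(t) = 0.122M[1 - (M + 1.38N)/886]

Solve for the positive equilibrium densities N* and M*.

Setting both brackets to zero gives the nullclines N + 1.14M = 753 and 1.38N + M = 886.
Substituting M = 886 - 1.38N into the first: N(1 - 1.14·1.38) = 753 - 1.14·886.
So N* = -257/-0.573 = 448, and then M* = 886 - 1.38·448 = 267.

N* ≈ 448, M* ≈ 267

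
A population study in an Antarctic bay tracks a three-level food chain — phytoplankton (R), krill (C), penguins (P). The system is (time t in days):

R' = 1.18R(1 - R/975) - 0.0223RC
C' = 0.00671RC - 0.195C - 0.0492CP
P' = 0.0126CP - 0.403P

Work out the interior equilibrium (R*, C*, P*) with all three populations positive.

From dP/dt = 0: 0.0126C* = 0.403, so C* = 32.
From dR/dt = 0: 1.18(1 - R*/975) = 0.0223·32, giving R* = 975·(1 - 0.604) = 386.
From dC/dt = 0: 0.00671·386 - 0.195 = 0.0492P*, so P* = 2.39/0.0492 = 48.6.

R* ≈ 386, C* ≈ 32, P* ≈ 48.6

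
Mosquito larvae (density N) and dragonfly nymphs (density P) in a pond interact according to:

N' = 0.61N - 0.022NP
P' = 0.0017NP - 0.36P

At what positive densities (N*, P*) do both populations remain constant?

Set dP/dt = 0 with P > 0: 0.0017N - 0.36 = 0, so N* = 0.36/0.0017 = 212.
Set dN/dt = 0 with N > 0: 0.61 - 0.022P = 0, so P* = 0.61/0.022 = 27.7.

N* ≈ 212, P* ≈ 27.7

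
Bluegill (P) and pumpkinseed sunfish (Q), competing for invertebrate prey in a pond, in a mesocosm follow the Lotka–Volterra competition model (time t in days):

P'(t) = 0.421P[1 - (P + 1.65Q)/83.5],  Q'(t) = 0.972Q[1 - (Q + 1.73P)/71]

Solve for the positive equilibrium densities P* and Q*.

P* ≈ 18.1, Q* ≈ 39.6

Setting both brackets to zero gives the nullclines P + 1.65Q = 83.5 and 1.73P + Q = 71.
Substituting Q = 71 - 1.73P into the first: P(1 - 1.65·1.73) = 83.5 - 1.65·71.
So P* = -33.6/-1.85 = 18.1, and then Q* = 71 - 1.73·18.1 = 39.6.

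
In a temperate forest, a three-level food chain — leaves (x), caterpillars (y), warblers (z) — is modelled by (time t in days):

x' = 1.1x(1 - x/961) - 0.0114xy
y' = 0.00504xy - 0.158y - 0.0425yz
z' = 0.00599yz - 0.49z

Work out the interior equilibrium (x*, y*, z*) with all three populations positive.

x* ≈ 146, y* ≈ 81.8, z* ≈ 13.6

From dz/dt = 0: 0.00599y* = 0.49, so y* = 81.8.
From dx/dt = 0: 1.1(1 - x*/961) = 0.0114·81.8, giving x* = 961·(1 - 0.848) = 146.
From dy/dt = 0: 0.00504·146 - 0.158 = 0.0425z*, so z* = 0.579/0.0425 = 13.6.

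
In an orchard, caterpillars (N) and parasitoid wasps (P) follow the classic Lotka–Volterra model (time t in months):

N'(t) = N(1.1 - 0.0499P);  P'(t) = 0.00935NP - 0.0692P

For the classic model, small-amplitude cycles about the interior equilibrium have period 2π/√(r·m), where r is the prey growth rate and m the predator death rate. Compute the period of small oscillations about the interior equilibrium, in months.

T ≈ 22.8 months

Here r = 1.1 and m = 0.0692, so r·m = 0.0761.
ω = √0.0761 = 0.276 per month, hence T = 2π/ω ≈ 22.8 months.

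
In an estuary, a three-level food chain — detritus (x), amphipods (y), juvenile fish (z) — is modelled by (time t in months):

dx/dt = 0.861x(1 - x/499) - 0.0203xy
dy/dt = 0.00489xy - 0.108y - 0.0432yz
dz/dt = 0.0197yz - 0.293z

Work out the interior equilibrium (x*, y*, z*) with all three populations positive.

From dz/dt = 0: 0.0197y* = 0.293, so y* = 14.9.
From dx/dt = 0: 0.861(1 - x*/499) = 0.0203·14.9, giving x* = 499·(1 - 0.351) = 324.
From dy/dt = 0: 0.00489·324 - 0.108 = 0.0432z*, so z* = 1.48/0.0432 = 34.2.

x* ≈ 324, y* ≈ 14.9, z* ≈ 34.2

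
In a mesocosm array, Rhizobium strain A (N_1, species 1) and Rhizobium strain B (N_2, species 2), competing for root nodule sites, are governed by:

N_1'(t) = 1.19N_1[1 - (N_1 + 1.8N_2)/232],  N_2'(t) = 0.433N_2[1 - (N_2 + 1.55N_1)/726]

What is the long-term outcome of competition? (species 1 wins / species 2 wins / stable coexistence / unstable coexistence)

species 2 excludes species 1

Compare the nullcline intercepts: K1/α12 = 232/1.8 = 129 < K2 = 726; K2/α21 = 726/1.55 = 468 > K1 = 232.
Since the inequalities point opposite ways, species 2 can invade but species 1 cannot.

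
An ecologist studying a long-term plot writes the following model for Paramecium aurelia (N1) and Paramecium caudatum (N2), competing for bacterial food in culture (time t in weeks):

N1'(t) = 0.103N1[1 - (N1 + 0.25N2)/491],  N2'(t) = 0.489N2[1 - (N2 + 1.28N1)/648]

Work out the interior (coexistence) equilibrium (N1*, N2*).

N1* ≈ 484, N2* ≈ 28.7

Setting both brackets to zero gives the nullclines N1 + 0.25N2 = 491 and 1.28N1 + N2 = 648.
Substituting N2 = 648 - 1.28N1 into the first: N1(1 - 0.25·1.28) = 491 - 0.25·648.
So N1* = 329/0.68 = 484, and then N2* = 648 - 1.28·484 = 28.7.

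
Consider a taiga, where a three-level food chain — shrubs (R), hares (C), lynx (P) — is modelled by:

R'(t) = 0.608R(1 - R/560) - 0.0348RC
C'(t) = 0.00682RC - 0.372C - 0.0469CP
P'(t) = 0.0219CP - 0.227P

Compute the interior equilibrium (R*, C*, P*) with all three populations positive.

From dP/dt = 0: 0.0219C* = 0.227, so C* = 10.4.
From dR/dt = 0: 0.608(1 - R*/560) = 0.0348·10.4, giving R* = 560·(1 - 0.593) = 228.
From dC/dt = 0: 0.00682·228 - 0.372 = 0.0469P*, so P* = 1.18/0.0469 = 25.2.

R* ≈ 228, C* ≈ 10.4, P* ≈ 25.2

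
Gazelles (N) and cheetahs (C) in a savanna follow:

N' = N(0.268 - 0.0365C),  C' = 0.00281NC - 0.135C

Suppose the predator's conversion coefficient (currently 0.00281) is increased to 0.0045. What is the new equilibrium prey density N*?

N* ≈ 30

At the interior fixed point, setting dC/dt = 0 with C > 0 fixes N* = (predator death rate)/(NC coefficient) — independent of the other coefficients.
With the change, N* = 0.135/0.0045 = 30; it falls from 48.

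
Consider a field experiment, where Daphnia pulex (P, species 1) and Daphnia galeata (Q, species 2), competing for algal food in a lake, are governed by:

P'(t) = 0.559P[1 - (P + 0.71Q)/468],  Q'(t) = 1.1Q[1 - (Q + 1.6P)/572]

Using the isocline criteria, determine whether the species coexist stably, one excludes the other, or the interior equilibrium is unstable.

species 1 excludes species 2

Compare the nullcline intercepts: K1/α12 = 468/0.71 = 659 > K2 = 572; K2/α21 = 572/1.6 = 358 < K1 = 468.
Since the inequalities point opposite ways, species 1 can invade but species 2 cannot.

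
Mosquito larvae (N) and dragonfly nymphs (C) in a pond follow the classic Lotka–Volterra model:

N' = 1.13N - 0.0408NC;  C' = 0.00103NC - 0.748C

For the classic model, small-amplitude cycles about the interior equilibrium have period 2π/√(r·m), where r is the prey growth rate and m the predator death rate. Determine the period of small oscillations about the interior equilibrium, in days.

T ≈ 6.83 days

Here r = 1.13 and m = 0.748, so r·m = 0.845.
ω = √0.845 = 0.919 per day, hence T = 2π/ω ≈ 6.83 days.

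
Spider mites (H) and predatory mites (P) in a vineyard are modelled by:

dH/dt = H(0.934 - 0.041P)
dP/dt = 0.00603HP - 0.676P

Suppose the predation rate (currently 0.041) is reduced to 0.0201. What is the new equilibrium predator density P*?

At the interior fixed point, setting dH/dt = 0 with H > 0 fixes P* = (prey growth rate)/(HP coefficient) — independent of the other coefficients.
With the change, P* = 0.934/0.0201 = 46.5; it rises from 22.8.

P* ≈ 46.5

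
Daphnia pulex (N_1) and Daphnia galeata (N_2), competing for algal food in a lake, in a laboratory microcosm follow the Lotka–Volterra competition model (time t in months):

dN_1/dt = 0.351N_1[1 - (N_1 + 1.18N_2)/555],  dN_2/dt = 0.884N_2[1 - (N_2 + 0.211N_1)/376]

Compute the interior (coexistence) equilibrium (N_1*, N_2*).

N_1* ≈ 148, N_2* ≈ 345

Setting both brackets to zero gives the nullclines N_1 + 1.18N_2 = 555 and 0.211N_1 + N_2 = 376.
Substituting N_2 = 376 - 0.211N_1 into the first: N_1(1 - 1.18·0.211) = 555 - 1.18·376.
So N_1* = 111/0.751 = 148, and then N_2* = 376 - 0.211·148 = 345.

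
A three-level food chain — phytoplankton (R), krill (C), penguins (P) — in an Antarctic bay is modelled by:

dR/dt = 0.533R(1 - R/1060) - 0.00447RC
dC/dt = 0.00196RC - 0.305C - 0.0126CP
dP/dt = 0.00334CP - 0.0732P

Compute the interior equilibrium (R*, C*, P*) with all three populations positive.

R* ≈ 865, C* ≈ 21.9, P* ≈ 110

From dP/dt = 0: 0.00334C* = 0.0732, so C* = 21.9.
From dR/dt = 0: 0.533(1 - R*/1060) = 0.00447·21.9, giving R* = 1060·(1 - 0.184) = 865.
From dC/dt = 0: 0.00196·865 - 0.305 = 0.0126P*, so P* = 1.39/0.0126 = 110.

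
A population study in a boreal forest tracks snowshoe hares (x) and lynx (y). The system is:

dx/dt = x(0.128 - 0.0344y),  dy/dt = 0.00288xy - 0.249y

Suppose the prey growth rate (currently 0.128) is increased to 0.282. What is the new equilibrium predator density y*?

y* ≈ 8.2

At the interior fixed point, setting dx/dt = 0 with x > 0 fixes y* = (prey growth rate)/(xy coefficient) — independent of the other coefficients.
With the change, y* = 0.282/0.0344 = 8.2; it rises from 3.72.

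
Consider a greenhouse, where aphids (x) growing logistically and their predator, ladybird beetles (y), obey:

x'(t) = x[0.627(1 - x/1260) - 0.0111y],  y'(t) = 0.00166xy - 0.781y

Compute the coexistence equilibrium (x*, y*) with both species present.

x* ≈ 470, y* ≈ 35.4

From dy/dt = 0 with y > 0: 0.00166x* = 0.781, so x* = 470.
Substitute into dx/dt = 0: 0.627(1 - 470/1260) = 0.0111y*.
The bracket is 0.627, giving y* = 0.393/0.0111 = 35.4.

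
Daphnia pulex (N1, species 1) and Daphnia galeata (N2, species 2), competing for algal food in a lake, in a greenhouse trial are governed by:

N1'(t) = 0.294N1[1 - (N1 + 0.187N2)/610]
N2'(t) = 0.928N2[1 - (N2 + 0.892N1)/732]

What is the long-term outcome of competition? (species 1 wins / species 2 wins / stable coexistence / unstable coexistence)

stable coexistence

Compare the nullcline intercepts: K1/α12 = 610/0.187 = 3260 > K2 = 732; K2/α21 = 732/0.892 = 821 > K1 = 610.
Since both inequalities hold, each species can invade when rare, so the interior equilibrium is stable.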